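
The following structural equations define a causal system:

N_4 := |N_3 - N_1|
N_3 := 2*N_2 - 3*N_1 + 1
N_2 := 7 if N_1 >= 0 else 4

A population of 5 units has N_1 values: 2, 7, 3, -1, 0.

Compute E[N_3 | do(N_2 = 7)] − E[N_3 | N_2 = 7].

2.4

Under do(N_2=7), N_2's equation is replaced by N_2=7 for every unit. Per-unit N_3: 9, -6, 6, 18, 15. Mean = 8.4.
Observing N_2=7 restricts to units where N_2's equation naturally yields 7: N_1 ∈ {2, 7, 3, 0}. In that subpopulation N_3 = 9, -6, 6, 15, mean 6.
Difference = 8.4 − 6 = 2.4.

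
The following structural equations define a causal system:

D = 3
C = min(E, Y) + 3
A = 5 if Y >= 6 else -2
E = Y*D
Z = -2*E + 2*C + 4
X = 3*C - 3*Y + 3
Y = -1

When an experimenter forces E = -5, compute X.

0

The intervention breaks the incoming arrows to E: E = Y*D no longer applies, and E = -5.
C = min(E, Y) + 3  [with E=-5, Y=-1]  = -2
X = 3*C - 3*Y + 3  [with C=-2, Y=-1]  = 0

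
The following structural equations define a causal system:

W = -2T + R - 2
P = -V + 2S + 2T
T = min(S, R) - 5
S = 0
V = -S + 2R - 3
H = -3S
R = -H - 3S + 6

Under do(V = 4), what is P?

-14

The intervention breaks the incoming arrows to V: V = -S + 2R - 3 no longer applies, and V = 4.
H = -3S  [with S=0]  = 0
R = -H - 3S + 6  [with H=0, S=0]  = 6
T = min(S, R) - 5  [with S=0, R=6]  = -5
P = -V + 2S + 2T  [with V=4, S=0, T=-5]  = -14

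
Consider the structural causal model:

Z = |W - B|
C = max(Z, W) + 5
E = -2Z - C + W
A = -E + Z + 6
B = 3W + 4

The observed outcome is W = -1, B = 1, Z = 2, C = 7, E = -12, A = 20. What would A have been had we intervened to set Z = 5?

The intervention breaks the incoming arrows to Z: Z = |W - B| no longer applies, and Z = 5.
C = max(Z, W) + 5  [with Z=5, W=-1]  = 10
E = -2Z - C + W  [with Z=5, C=10, W=-1]  = -21
A = -E + Z + 6  [with E=-21, Z=5]  = 32

32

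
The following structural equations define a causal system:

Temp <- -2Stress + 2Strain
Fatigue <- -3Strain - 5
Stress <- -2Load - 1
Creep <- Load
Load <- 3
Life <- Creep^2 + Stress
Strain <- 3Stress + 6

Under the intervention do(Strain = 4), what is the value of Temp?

22

The intervention breaks the incoming arrows to Strain: Strain <- 3Stress + 6 no longer applies, and Strain = 4.
Stress = -2Load - 1  [with Load=3]  = -7
Temp = -2Stress + 2Strain  [with Stress=-7, Strain=4]  = 22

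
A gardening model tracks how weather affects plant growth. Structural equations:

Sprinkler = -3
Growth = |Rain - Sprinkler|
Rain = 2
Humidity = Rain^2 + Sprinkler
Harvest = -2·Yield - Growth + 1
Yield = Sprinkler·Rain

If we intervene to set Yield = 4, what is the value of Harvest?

-12

The intervention breaks the incoming arrows to Yield: Yield = Sprinkler·Rain no longer applies, and Yield = 4.
Growth = |Rain - Sprinkler|  [with Rain=2, Sprinkler=-3]  = 5
Harvest = -2·Yield - Growth + 1  [with Yield=4, Growth=5]  = -12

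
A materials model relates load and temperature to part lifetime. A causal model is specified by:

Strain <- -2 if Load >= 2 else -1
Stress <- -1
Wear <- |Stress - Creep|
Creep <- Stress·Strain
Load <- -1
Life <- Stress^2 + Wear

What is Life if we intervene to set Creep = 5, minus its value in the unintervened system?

Under do(Creep=5), the mechanism Creep <- Stress·Strain is discarded; Creep is fixed at 5.
Wear = |Stress - Creep|  [with Stress=-1, Creep=5]  = 6
Life = Stress^2 + Wear  [with Stress=-1, Wear=6]  = 7
Without intervention: Strain = -2 if Load >= 2 else -1  [with Load=-1]  = -1; Creep = Stress·Strain  [with Stress=-1, Strain=-1]  = 1; Wear = |Stress - Creep|  [with Stress=-1, Creep=1]  = 2; Life = Stress^2 + Wear  [with Stress=-1, Wear=2]  = 3.
Change = 7 − 3 = 4.

4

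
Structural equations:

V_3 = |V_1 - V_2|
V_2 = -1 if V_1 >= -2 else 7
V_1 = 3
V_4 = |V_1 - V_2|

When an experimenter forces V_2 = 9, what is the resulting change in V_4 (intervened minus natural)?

Under do(V_2=9), the mechanism V_2 = -1 if V_1 >= -2 else 7 is discarded; V_2 is fixed at 9.
V_4 = |V_1 - V_2|  [with V_1=3, V_2=9]  = 6
Without intervention: V_2 = -1 if V_1 >= -2 else 7  [with V_1=3]  = -1; V_4 = |V_1 - V_2|  [with V_1=3, V_2=-1]  = 4.
Change = 6 − 4 = 2.

2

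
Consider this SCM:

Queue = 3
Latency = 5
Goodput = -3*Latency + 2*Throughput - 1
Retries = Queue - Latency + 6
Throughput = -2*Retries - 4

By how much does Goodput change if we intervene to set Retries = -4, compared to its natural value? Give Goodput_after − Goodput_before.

do(Retries=-4) replaces the equation Retries = Queue - Latency + 6 with the constant Retries = -4.
Throughput = -2*Retries - 4  [with Retries=-4]  = 4
Goodput = -3*Latency + 2*Throughput - 1  [with Latency=5, Throughput=4]  = -8
Without intervention: Retries = Queue - Latency + 6  [with Queue=3, Latency=5]  = 4; Throughput = -2*Retries - 4  [with Retries=4]  = -12; Goodput = -3*Latency + 2*Throughput - 1  [with Latency=5, Throughput=-12]  = -40.
Change = -8 − (-40) = 32.

32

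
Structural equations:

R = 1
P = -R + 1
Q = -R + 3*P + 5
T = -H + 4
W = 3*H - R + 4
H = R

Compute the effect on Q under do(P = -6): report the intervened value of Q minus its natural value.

Intervening sets P = -6 and removes its equation (P = -R + 1).
Q = -R + 3*P + 5  [with R=1, P=-6]  = -14
Without intervention: P = -R + 1  [with R=1]  = 0; Q = -R + 3*P + 5  [with R=1, P=0]  = 4.
Change = -14 − 4 = -18.

-18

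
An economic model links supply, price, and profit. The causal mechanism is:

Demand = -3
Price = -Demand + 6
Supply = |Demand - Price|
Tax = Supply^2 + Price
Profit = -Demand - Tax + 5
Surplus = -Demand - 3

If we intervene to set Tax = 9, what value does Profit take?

Intervening sets Tax = 9 and removes its equation (Tax = Supply^2 + Price).
Profit = -Demand - Tax + 5  [with Demand=-3, Tax=9]  = -1

-1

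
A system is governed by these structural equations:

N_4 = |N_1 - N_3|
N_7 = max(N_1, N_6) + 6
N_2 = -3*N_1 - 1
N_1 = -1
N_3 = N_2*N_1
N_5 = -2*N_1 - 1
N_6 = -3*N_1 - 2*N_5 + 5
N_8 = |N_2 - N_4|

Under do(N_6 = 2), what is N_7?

8

Intervening sets N_6 = 2 and removes its equation (N_6 = -3*N_1 - 2*N_5 + 5).
N_7 = max(N_1, N_6) + 6  [with N_1=-1, N_6=2]  = 8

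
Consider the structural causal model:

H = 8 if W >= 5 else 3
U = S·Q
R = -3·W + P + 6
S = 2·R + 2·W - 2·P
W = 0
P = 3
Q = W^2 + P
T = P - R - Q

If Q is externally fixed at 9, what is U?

108

The intervention breaks the incoming arrows to Q: Q = W^2 + P no longer applies, and Q = 9.
R = -3·W + P + 6  [with W=0, P=3]  = 9
S = 2·R + 2·W - 2·P  [with R=9, W=0, P=3]  = 12
U = S·Q  [with S=12, Q=9]  = 108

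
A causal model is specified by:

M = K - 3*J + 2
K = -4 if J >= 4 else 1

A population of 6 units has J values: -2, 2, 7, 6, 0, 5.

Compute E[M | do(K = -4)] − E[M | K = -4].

The intervention sets K=-4 in all 6 units regardless of J. Recomputing M per unit gives 4, -8, -23, -20, -2, -17; average -11.
E[M|K=-4] averages over only the 3 units with K=-4 (J = 7, 6, 5): M = -23, -20, -17, mean -20.
Difference = -11 − (-20) = 9.

9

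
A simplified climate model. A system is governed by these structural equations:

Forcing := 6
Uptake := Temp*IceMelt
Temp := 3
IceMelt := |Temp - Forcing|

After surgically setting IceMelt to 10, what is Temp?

Under do(IceMelt=10), the mechanism IceMelt := |Temp - Forcing| is discarded; IceMelt is fixed at 10.
Since Temp is not a descendant of the intervened variable, it is unaffected.

3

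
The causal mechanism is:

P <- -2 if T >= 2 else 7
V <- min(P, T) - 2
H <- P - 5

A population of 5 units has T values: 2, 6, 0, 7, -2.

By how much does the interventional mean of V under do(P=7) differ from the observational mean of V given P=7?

3.6

do(P=7) breaks P's dependence on T. With P=7 fixed, V across the units is 0, 4, -2, 5, -4, mean 0.6.
Conditioning on P=7 selects the 2 unit(s) with T ∈ {0, -2}. Their V values: -2, -4. Mean = -3.
Difference = 0.6 − (-3) = 3.6.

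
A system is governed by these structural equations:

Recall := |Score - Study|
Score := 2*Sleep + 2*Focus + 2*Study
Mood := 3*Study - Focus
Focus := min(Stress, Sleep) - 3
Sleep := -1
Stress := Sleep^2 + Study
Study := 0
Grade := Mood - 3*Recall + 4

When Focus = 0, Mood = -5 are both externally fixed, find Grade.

Under do(Focus = 0, Mood = -5), each intervened variable's structural equation is replaced by its fixed value.
Score = 2*Sleep + 2*Focus + 2*Study  [with Sleep=-1, Focus=0, Study=0]  = -2
Recall = |Score - Study|  [with Score=-2, Study=0]  = 2
Grade = Mood - 3*Recall + 4  [with Mood=-5, Recall=2]  = -7

-7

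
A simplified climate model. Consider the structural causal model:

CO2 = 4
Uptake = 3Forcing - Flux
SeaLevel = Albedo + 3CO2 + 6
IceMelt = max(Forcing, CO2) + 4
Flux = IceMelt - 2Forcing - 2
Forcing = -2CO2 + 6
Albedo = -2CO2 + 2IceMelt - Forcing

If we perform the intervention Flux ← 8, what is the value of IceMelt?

do(Flux=8) replaces the equation Flux = IceMelt - 2Forcing - 2 with the constant Flux = 8.
IceMelt is not downstream of the intervention, so its value is determined by the original equations.
Forcing = -2CO2 + 6  [with CO2=4]  = -2
IceMelt = max(Forcing, CO2) + 4  [with Forcing=-2, CO2=4]  = 8

8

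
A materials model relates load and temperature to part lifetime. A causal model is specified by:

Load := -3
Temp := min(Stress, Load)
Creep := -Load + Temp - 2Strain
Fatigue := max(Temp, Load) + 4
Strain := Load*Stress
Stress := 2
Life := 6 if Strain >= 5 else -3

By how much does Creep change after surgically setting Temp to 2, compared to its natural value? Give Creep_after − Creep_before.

5

Intervening sets Temp = 2 and removes its equation (Temp := min(Stress, Load)).
Strain = Load*Stress  [with Load=-3, Stress=2]  = -6
Creep = -Load + Temp - 2Strain  [with Load=-3, Temp=2, Strain=-6]  = 17
Without intervention: Strain = Load*Stress  [with Load=-3, Stress=2]  = -6; Temp = min(Stress, Load)  [with Stress=2, Load=-3]  = -3; Creep = -Load + Temp - 2Strain  [with Load=-3, Temp=-3, Strain=-6]  = 12.
Change = 17 − 12 = 5.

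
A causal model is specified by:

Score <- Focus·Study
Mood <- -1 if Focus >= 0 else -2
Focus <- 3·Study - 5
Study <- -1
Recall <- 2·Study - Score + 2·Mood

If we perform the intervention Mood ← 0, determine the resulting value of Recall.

Intervening sets Mood = 0 and removes its equation (Mood <- -1 if Focus >= 0 else -2).
Focus = 3·Study - 5  [with Study=-1]  = -8
Score = Focus·Study  [with Focus=-8, Study=-1]  = 8
Recall = 2·Study - Score + 2·Mood  [with Study=-1, Score=8, Mood=0]  = -10

-10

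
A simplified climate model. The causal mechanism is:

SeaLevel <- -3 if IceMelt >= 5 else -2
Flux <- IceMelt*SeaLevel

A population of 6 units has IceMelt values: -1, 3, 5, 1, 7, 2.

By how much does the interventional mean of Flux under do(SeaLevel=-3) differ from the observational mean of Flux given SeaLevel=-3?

9.5

do(SeaLevel=-3) breaks SeaLevel's dependence on IceMelt. With SeaLevel=-3 fixed, Flux across the units is 3, -9, -15, -3, -21, -6, mean -8.5.
Observing SeaLevel=-3 restricts to units where SeaLevel's equation naturally yields -3: IceMelt ∈ {5, 7}. In that subpopulation Flux = -15, -21, mean -18.
Difference = -8.5 − (-18) = 9.5.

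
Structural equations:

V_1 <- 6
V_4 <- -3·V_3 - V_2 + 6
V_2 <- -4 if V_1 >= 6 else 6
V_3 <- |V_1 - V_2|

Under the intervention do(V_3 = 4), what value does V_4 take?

The intervention breaks the incoming arrows to V_3: V_3 <- |V_1 - V_2| no longer applies, and V_3 = 4.
V_2 = -4 if V_1 >= 6 else 6  [with V_1=6]  = -4
V_4 = -3·V_3 - V_2 + 6  [with V_3=4, V_2=-4]  = -2

-2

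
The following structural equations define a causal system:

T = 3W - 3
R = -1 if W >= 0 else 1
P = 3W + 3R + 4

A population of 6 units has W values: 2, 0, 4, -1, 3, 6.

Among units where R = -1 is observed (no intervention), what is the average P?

E[P|R=-1] averages over only the 5 units with R=-1 (W = 2, 0, 4, 3, 6): P = 7, 1, 13, 10, 19, mean 10.

10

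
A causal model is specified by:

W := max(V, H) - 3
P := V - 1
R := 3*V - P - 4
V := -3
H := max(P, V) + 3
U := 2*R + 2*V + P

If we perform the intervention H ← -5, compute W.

-6

The intervention breaks the incoming arrows to H: H := max(P, V) + 3 no longer applies, and H = -5.
W = max(V, H) - 3  [with V=-3, H=-5]  = -6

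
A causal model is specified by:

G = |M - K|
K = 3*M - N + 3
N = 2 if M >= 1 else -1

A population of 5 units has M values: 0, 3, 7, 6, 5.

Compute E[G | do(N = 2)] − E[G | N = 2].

Every unit gets N=2 under the intervention. G values become 1, 7, 15, 13, 11; E[G|do(N=2)] = 9.4.
E[G|N=2] averages over only the 4 units with N=2 (M = 3, 7, 6, 5): G = 7, 15, 13, 11, mean 11.5.
Difference = 9.4 − 11.5 = -2.1.

-2.1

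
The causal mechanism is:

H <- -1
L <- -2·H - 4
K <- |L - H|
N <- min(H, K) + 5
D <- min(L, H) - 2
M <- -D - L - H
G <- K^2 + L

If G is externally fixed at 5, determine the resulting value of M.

7

Intervening sets G = 5 and removes its equation (G <- K^2 + L).
Since M is not a descendant of the intervened variable, it is unaffected.
L = -2·H - 4  [with H=-1]  = -2
D = min(L, H) - 2  [with L=-2, H=-1]  = -4
M = -D - L - H  [with D=-4, L=-2, H=-1]  = 7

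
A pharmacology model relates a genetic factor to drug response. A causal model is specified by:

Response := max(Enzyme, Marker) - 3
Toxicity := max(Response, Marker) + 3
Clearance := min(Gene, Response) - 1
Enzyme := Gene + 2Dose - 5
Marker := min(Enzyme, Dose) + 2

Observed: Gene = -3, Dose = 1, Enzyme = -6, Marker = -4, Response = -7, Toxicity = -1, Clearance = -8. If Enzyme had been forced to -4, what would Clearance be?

The intervention breaks the incoming arrows to Enzyme: Enzyme := Gene + 2Dose - 5 no longer applies, and Enzyme = -4.
Marker = min(Enzyme, Dose) + 2  [with Enzyme=-4, Dose=1]  = -2
Response = max(Enzyme, Marker) - 3  [with Enzyme=-4, Marker=-2]  = -5
Clearance = min(Gene, Response) - 1  [with Gene=-3, Response=-5]  = -6

-6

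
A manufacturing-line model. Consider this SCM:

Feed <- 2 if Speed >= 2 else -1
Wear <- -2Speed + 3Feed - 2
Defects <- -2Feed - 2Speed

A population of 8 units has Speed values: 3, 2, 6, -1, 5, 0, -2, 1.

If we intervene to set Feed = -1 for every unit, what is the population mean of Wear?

Every unit gets Feed=-1 under the intervention. Wear values become -11, -9, -17, -3, -15, -5, -1, -7; E[Wear|do(Feed=-1)] = -8.5.

-8.5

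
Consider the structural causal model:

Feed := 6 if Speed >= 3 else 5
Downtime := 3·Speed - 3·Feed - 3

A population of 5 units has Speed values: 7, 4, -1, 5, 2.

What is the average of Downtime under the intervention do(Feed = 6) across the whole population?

-10.8

do(Feed=6) breaks Feed's dependence on Speed. With Feed=6 fixed, Downtime across the units is 0, -9, -24, -6, -15, mean -10.8.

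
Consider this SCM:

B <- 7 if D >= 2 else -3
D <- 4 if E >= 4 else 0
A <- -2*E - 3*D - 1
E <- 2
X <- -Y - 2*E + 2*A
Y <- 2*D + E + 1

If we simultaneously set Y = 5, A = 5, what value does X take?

1

Setting Y = 5, A = 5 by intervention discards those variables' equations.
X = -Y - 2*E + 2*A  [with Y=5, E=2, A=5]  = 1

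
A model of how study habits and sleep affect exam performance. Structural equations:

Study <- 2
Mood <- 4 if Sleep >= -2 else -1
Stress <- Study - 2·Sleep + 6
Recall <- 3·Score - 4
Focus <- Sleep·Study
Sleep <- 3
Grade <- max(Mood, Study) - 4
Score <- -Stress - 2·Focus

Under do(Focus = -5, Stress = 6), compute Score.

The joint intervention fixes Focus = -5, Stress = 6, removing each variable's own equation.
Score = -Stress - 2·Focus  [with Stress=6, Focus=-5]  = 4

4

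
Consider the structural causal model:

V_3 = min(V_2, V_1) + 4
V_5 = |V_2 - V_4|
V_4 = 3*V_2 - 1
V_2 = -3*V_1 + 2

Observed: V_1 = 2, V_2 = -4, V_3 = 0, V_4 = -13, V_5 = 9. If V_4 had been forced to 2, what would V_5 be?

6

Intervening sets V_4 = 2 and removes its equation (V_4 = 3*V_2 - 1).
V_2 = -3*V_1 + 2  [with V_1=2]  = -4
V_5 = |V_2 - V_4|  [with V_2=-4, V_4=2]  = 6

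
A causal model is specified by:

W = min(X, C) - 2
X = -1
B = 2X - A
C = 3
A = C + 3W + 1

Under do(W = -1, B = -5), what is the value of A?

1

The joint intervention fixes W = -1, B = -5, removing each variable's own equation.
A = C + 3W + 1  [with C=3, W=-1]  = 1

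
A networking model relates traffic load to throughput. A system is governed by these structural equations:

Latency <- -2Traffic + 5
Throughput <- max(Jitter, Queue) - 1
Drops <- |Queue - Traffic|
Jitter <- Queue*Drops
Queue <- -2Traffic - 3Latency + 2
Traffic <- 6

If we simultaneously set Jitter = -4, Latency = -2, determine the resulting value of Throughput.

-5

The joint intervention fixes Jitter = -4, Latency = -2, removing each variable's own equation.
Queue = -2Traffic - 3Latency + 2  [with Traffic=6, Latency=-2]  = -4
Throughput = max(Jitter, Queue) - 1  [with Jitter=-4, Queue=-4]  = -5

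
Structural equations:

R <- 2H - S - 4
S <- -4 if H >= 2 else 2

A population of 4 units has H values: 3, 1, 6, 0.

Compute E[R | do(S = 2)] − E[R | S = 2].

4

The intervention sets S=2 in all 4 units regardless of H. Recomputing R per unit gives 0, -4, 6, -6; average -1.
E[R|S=2] averages over only the 2 units with S=2 (H = 1, 0): R = -4, -6, mean -5.
Difference = -1 − (-5) = 4.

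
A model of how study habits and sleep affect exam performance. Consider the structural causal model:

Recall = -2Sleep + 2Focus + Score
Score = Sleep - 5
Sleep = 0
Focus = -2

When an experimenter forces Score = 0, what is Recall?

-4

The intervention breaks the incoming arrows to Score: Score = Sleep - 5 no longer applies, and Score = 0.
Recall = -2Sleep + 2Focus + Score  [with Sleep=0, Focus=-2, Score=0]  = -4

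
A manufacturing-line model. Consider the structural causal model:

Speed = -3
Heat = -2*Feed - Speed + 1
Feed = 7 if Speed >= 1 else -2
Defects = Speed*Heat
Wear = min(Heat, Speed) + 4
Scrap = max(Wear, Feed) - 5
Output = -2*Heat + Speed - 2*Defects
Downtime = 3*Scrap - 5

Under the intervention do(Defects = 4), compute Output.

-27

Under do(Defects=4), the mechanism Defects = Speed*Heat is discarded; Defects is fixed at 4.
Feed = 7 if Speed >= 1 else -2  [with Speed=-3]  = -2
Heat = -2*Feed - Speed + 1  [with Feed=-2, Speed=-3]  = 8
Output = -2*Heat + Speed - 2*Defects  [with Heat=8, Speed=-3, Defects=4]  = -27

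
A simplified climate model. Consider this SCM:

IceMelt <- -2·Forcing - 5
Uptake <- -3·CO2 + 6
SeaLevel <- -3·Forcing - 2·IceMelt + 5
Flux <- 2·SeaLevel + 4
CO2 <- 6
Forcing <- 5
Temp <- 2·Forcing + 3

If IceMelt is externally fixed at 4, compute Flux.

-32

Under do(IceMelt=4), the mechanism IceMelt <- -2·Forcing - 5 is discarded; IceMelt is fixed at 4.
SeaLevel = -3·Forcing - 2·IceMelt + 5  [with Forcing=5, IceMelt=4]  = -18
Flux = 2·SeaLevel + 4  [with SeaLevel=-18]  = -32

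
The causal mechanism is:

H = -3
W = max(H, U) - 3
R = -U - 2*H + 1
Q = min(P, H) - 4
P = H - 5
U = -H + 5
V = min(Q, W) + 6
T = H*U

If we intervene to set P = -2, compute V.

-1

Intervening sets P = -2 and removes its equation (P = H - 5).
U = -H + 5  [with H=-3]  = 8
W = max(H, U) - 3  [with H=-3, U=8]  = 5
Q = min(P, H) - 4  [with P=-2, H=-3]  = -7
V = min(Q, W) + 6  [with Q=-7, W=5]  = -1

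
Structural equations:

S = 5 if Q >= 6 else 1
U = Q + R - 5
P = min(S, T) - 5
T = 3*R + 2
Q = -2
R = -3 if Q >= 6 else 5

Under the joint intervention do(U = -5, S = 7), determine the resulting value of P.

Setting U = -5, S = 7 by intervention discards those variables' equations.
R = -3 if Q >= 6 else 5  [with Q=-2]  = 5
T = 3*R + 2  [with R=5]  = 17
P = min(S, T) - 5  [with S=7, T=17]  = 2

2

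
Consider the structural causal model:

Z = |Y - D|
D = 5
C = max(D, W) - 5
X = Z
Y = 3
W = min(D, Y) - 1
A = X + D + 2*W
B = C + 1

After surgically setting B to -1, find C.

0

Intervening sets B = -1 and removes its equation (B = C + 1).
Since C is not a descendant of the intervened variable, it is unaffected.
W = min(D, Y) - 1  [with D=5, Y=3]  = 2
C = max(D, W) - 5  [with D=5, W=2]  = 0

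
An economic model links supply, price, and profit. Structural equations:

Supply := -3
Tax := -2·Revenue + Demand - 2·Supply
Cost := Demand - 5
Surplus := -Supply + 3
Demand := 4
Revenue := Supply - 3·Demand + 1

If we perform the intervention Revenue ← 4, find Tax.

2

Intervening sets Revenue = 4 and removes its equation (Revenue := Supply - 3·Demand + 1).
Tax = -2·Revenue + Demand - 2·Supply  [with Revenue=4, Demand=4, Supply=-3]  = 2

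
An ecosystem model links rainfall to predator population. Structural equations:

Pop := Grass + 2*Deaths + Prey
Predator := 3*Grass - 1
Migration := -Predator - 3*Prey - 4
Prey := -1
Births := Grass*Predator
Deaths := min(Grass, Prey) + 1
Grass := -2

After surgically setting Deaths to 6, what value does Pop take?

9

Under do(Deaths=6), the mechanism Deaths := min(Grass, Prey) + 1 is discarded; Deaths is fixed at 6.
Pop = Grass + 2*Deaths + Prey  [with Grass=-2, Deaths=6, Prey=-1]  = 9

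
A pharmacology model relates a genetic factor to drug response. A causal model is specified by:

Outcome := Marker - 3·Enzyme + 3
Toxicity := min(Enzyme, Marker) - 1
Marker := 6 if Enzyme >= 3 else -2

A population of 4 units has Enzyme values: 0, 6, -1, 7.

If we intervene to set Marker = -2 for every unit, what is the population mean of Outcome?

Every unit gets Marker=-2 under the intervention. Outcome values become 1, -17, 4, -20; E[Outcome|do(Marker=-2)] = -8.

-8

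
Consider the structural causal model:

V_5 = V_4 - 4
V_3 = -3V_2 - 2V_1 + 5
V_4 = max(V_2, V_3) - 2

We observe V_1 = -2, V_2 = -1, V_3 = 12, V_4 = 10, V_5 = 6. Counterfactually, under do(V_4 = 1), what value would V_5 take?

-3

Intervening sets V_4 = 1 and removes its equation (V_4 = max(V_2, V_3) - 2).
V_5 = V_4 - 4  [with V_4=1]  = -3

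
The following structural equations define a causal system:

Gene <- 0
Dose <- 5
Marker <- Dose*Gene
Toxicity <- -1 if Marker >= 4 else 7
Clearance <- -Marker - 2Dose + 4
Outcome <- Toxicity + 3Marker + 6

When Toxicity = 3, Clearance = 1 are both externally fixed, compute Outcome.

9

The joint intervention fixes Toxicity = 3, Clearance = 1, removing each variable's own equation.
Marker = Dose*Gene  [with Dose=5, Gene=0]  = 0
Outcome = Toxicity + 3Marker + 6  [with Toxicity=3, Marker=0]  = 9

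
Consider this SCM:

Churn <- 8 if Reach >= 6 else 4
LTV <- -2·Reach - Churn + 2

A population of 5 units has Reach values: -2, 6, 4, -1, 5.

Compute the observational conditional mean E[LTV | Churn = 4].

-5

Observing Churn=4 restricts to units where Churn's equation naturally yields 4: Reach ∈ {-2, 4, -1, 5}. In that subpopulation LTV = 2, -10, 0, -12, mean -5.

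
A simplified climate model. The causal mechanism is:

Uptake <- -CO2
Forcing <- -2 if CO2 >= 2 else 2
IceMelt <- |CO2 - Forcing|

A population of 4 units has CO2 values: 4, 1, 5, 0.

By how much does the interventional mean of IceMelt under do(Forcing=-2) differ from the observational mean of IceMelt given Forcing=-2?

do(Forcing=-2) breaks Forcing's dependence on CO2. With Forcing=-2 fixed, IceMelt across the units is 6, 3, 7, 2, mean 4.5.
Conditioning on Forcing=-2 selects the 2 unit(s) with CO2 ∈ {4, 5}. Their IceMelt values: 6, 7. Mean = 6.5.
Difference = 4.5 − 6.5 = -2.

-2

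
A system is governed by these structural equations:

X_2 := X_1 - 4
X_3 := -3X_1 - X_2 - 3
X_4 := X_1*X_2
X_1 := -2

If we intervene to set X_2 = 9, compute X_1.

Under do(X_2=9), the mechanism X_2 := X_1 - 4 is discarded; X_2 is fixed at 9.
X_1 is not downstream of the intervention, so its value is determined by the original equations.

-2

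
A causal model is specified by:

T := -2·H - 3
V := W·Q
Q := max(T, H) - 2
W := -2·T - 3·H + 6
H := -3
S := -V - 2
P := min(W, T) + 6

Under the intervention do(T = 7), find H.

-3

Under do(T=7), the mechanism T := -2·H - 3 is discarded; T is fixed at 7.
H is not downstream of the intervention, so its value is determined by the original equations.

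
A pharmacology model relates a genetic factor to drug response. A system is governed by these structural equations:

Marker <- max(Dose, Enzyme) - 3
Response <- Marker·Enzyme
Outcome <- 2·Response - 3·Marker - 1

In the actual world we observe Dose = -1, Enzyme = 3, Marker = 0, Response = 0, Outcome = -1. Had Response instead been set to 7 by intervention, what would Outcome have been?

Intervening sets Response = 7 and removes its equation (Response <- Marker·Enzyme).
Marker = max(Dose, Enzyme) - 3  [with Dose=-1, Enzyme=3]  = 0
Outcome = 2·Response - 3·Marker - 1  [with Response=7, Marker=0]  = 13

13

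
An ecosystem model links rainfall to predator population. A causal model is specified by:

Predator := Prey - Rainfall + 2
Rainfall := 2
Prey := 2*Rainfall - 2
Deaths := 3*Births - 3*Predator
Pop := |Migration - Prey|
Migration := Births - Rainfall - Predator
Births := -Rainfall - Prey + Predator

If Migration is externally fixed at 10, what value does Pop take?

Intervening sets Migration = 10 and removes its equation (Migration := Births - Rainfall - Predator).
Prey = 2*Rainfall - 2  [with Rainfall=2]  = 2
Pop = |Migration - Prey|  [with Migration=10, Prey=2]  = 8

8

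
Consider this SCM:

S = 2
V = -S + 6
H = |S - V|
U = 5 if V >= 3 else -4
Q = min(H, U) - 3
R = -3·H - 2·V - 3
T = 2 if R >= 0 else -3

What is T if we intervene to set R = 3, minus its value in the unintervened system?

Intervening sets R = 3 and removes its equation (R = -3·H - 2·V - 3).
T = 2 if R >= 0 else -3  [with R=3]  = 2
Without intervention: V = -S + 6  [with S=2]  = 4; H = |S - V|  [with S=2, V=4]  = 2; R = -3·H - 2·V - 3  [with H=2, V=4]  = -17; T = 2 if R >= 0 else -3  [with R=-17]  = -3.
Change = 2 − (-3) = 5.

5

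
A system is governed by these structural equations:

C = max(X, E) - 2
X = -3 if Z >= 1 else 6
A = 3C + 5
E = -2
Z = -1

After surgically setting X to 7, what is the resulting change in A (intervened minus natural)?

do(X=7) replaces the equation X = -3 if Z >= 1 else 6 with the constant X = 7.
C = max(X, E) - 2  [with X=7, E=-2]  = 5
A = 3C + 5  [with C=5]  = 20
Without intervention: X = -3 if Z >= 1 else 6  [with Z=-1]  = 6; C = max(X, E) - 2  [with X=6, E=-2]  = 4; A = 3C + 5  [with C=4]  = 17.
Change = 20 − 17 = 3.

3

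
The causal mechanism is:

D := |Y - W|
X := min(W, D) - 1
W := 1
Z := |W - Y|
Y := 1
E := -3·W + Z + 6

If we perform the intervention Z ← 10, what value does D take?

0

do(Z=10) replaces the equation Z := |W - Y| with the constant Z = 10.
D is not downstream of the intervention, so its value is determined by the original equations.
D = |Y - W|  [with Y=1, W=1]  = 0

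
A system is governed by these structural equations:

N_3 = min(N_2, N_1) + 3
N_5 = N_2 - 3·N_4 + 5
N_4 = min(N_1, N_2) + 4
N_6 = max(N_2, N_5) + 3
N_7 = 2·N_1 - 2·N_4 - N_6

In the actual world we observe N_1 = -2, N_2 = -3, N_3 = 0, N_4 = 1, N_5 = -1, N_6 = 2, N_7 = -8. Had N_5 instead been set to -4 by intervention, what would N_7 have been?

Under do(N_5=-4), the mechanism N_5 = N_2 - 3·N_4 + 5 is discarded; N_5 is fixed at -4.
N_4 = min(N_1, N_2) + 4  [with N_1=-2, N_2=-3]  = 1
N_6 = max(N_2, N_5) + 3  [with N_2=-3, N_5=-4]  = 0
N_7 = 2·N_1 - 2·N_4 - N_6  [with N_1=-2, N_4=1, N_6=0]  = -6

-6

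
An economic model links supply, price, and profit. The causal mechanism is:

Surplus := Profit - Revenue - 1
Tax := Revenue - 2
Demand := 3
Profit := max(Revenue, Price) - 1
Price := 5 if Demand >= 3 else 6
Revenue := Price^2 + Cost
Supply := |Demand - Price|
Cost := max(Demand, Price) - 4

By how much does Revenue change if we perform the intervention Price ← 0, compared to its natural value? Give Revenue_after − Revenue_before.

do(Price=0) replaces the equation Price := 5 if Demand >= 3 else 6 with the constant Price = 0.
Cost = max(Demand, Price) - 4  [with Demand=3, Price=0]  = -1
Revenue = Price^2 + Cost  [with Price=0, Cost=-1]  = -1
Without intervention: Price = 5 if Demand >= 3 else 6  [with Demand=3]  = 5; Cost = max(Demand, Price) - 4  [with Demand=3, Price=5]  = 1; Revenue = Price^2 + Cost  [with Price=5, Cost=1]  = 26.
Change = -1 − 26 = -27.

-27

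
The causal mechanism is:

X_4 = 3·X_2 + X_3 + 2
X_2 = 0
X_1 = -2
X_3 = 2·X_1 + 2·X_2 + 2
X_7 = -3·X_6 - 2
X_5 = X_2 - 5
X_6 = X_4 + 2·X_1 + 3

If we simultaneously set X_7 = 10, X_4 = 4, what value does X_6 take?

Setting X_7 = 10, X_4 = 4 by intervention discards those variables' equations.
X_6 = X_4 + 2·X_1 + 3  [with X_4=4, X_1=-2]  = 3

3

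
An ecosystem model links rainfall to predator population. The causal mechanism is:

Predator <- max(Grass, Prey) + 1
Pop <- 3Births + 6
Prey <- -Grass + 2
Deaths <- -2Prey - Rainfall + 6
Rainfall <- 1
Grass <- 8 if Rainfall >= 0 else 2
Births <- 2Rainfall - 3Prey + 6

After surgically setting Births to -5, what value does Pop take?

Under do(Births=-5), the mechanism Births <- 2Rainfall - 3Prey + 6 is discarded; Births is fixed at -5.
Pop = 3Births + 6  [with Births=-5]  = -9

-9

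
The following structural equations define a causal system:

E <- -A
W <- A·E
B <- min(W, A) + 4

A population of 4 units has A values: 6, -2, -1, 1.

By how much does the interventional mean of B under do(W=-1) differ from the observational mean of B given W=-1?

-0.25

Every unit gets W=-1 under the intervention. B values become 3, 2, 3, 3; E[B|do(W=-1)] = 2.75.
E[B|W=-1] averages over only the 2 units with W=-1 (A = -1, 1): B = 3, 3, mean 3.
Difference = 2.75 − 3 = -0.25.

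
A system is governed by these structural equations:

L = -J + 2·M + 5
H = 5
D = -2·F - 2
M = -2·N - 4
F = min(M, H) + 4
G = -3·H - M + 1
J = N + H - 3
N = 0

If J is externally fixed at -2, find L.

The intervention breaks the incoming arrows to J: J = N + H - 3 no longer applies, and J = -2.
M = -2·N - 4  [with N=0]  = -4
L = -J + 2·M + 5  [with J=-2, M=-4]  = -1

-1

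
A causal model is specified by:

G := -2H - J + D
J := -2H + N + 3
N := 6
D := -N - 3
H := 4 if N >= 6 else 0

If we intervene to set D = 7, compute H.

4

The intervention breaks the incoming arrows to D: D := -N - 3 no longer applies, and D = 7.
Since H is not a descendant of the intervened variable, it is unaffected.
H = 4 if N >= 6 else 0  [with N=6]  = 4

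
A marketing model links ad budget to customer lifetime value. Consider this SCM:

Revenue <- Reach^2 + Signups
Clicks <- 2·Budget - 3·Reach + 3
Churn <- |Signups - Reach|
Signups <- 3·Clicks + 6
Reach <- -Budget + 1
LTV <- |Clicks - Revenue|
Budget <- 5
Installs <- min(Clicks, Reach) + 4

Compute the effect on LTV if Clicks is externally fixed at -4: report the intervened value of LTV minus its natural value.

The intervention breaks the incoming arrows to Clicks: Clicks <- 2·Budget - 3·Reach + 3 no longer applies, and Clicks = -4.
Reach = -Budget + 1  [with Budget=5]  = -4
Signups = 3·Clicks + 6  [with Clicks=-4]  = -6
Revenue = Reach^2 + Signups  [with Reach=-4, Signups=-6]  = 10
LTV = |Clicks - Revenue|  [with Clicks=-4, Revenue=10]  = 14
Without intervention: Reach = -Budget + 1  [with Budget=5]  = -4; Clicks = 2·Budget - 3·Reach + 3  [with Budget=5, Reach=-4]  = 25; Signups = 3·Clicks + 6  [with Clicks=25]  = 81; Revenue = Reach^2 + Signups  [with Reach=-4, Signups=81]  = 97; LTV = |Clicks - Revenue|  [with Clicks=25, Revenue=97]  = 72.
Change = 14 − 72 = -58.

-58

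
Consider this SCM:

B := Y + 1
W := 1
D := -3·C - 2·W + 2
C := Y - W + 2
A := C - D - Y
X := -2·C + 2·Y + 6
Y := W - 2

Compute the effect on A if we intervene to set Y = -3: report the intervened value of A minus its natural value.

Under do(Y=-3), the mechanism Y := W - 2 is discarded; Y is fixed at -3.
C = Y - W + 2  [with Y=-3, W=1]  = -2
D = -3·C - 2·W + 2  [with C=-2, W=1]  = 6
A = C - D - Y  [with C=-2, D=6, Y=-3]  = -5
Without intervention: Y = W - 2  [with W=1]  = -1; C = Y - W + 2  [with Y=-1, W=1]  = 0; D = -3·C - 2·W + 2  [with C=0, W=1]  = 0; A = C - D - Y  [with C=0, D=0, Y=-1]  = 1.
Change = -5 − 1 = -6.

-6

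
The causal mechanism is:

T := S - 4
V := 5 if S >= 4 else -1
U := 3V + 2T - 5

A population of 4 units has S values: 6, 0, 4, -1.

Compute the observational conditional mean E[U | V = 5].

Observing V=5 restricts to units where V's equation naturally yields 5: S ∈ {6, 4}. In that subpopulation U = 14, 10, mean 12.

12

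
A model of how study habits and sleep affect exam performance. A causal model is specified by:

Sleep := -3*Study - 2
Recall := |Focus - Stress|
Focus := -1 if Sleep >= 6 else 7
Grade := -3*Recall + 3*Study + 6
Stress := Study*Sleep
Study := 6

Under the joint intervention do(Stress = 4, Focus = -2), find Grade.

Setting Stress = 4, Focus = -2 by intervention discards those variables' equations.
Recall = |Focus - Stress|  [with Focus=-2, Stress=4]  = 6
Grade = -3*Recall + 3*Study + 6  [with Recall=6, Study=6]  = 6

6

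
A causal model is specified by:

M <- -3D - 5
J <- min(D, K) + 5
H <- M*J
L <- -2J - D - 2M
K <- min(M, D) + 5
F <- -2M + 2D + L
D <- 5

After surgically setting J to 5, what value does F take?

75

Under do(J=5), the mechanism J <- min(D, K) + 5 is discarded; J is fixed at 5.
M = -3D - 5  [with D=5]  = -20
L = -2J - D - 2M  [with J=5, D=5, M=-20]  = 25
F = -2M + 2D + L  [with M=-20, D=5, L=25]  = 75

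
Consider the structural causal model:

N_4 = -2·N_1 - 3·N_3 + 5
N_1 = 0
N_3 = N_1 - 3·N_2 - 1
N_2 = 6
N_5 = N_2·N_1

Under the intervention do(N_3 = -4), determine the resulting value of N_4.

The intervention breaks the incoming arrows to N_3: N_3 = N_1 - 3·N_2 - 1 no longer applies, and N_3 = -4.
N_4 = -2·N_1 - 3·N_3 + 5  [with N_1=0, N_3=-4]  = 17

17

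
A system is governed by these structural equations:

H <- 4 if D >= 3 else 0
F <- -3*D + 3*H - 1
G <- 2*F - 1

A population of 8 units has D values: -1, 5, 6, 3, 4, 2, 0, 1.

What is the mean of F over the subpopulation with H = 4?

-2.5

Conditioning on H=4 selects the 4 unit(s) with D ∈ {5, 6, 3, 4}. Their F values: -4, -7, 2, -1. Mean = -2.5.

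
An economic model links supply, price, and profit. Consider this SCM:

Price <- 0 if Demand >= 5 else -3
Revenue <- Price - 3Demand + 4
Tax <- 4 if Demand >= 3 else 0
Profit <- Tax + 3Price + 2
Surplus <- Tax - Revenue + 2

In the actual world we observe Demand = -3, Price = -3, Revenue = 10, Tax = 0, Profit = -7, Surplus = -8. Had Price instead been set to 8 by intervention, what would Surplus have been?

Under do(Price=8), the mechanism Price <- 0 if Demand >= 5 else -3 is discarded; Price is fixed at 8.
Revenue = Price - 3Demand + 4  [with Price=8, Demand=-3]  = 21
Tax = 4 if Demand >= 3 else 0  [with Demand=-3]  = 0
Surplus = Tax - Revenue + 2  [with Tax=0, Revenue=21]  = -19

-19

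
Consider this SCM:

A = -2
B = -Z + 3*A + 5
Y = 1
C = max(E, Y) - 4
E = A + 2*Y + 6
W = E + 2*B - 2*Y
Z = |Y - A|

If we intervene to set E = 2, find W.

The intervention breaks the incoming arrows to E: E = A + 2*Y + 6 no longer applies, and E = 2.
Z = |Y - A|  [with Y=1, A=-2]  = 3
B = -Z + 3*A + 5  [with Z=3, A=-2]  = -4
W = E + 2*B - 2*Y  [with E=2, B=-4, Y=1]  = -8

-8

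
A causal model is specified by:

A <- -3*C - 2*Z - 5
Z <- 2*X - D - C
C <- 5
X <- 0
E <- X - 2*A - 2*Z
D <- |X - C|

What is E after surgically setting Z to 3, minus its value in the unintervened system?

Under do(Z=3), the mechanism Z <- 2*X - D - C is discarded; Z is fixed at 3.
A = -3*C - 2*Z - 5  [with C=5, Z=3]  = -26
E = X - 2*A - 2*Z  [with X=0, A=-26, Z=3]  = 46
Without intervention: D = |X - C|  [with X=0, C=5]  = 5; Z = 2*X - D - C  [with X=0, D=5, C=5]  = -10; A = -3*C - 2*Z - 5  [with C=5, Z=-10]  = 0; E = X - 2*A - 2*Z  [with X=0, A=0, Z=-10]  = 20.
Change = 46 − 20 = 26.

26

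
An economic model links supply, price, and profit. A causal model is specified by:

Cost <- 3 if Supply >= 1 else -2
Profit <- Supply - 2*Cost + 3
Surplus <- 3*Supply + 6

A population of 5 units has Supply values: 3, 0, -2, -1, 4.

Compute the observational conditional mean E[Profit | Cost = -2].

E[Profit|Cost=-2] averages over only the 3 units with Cost=-2 (Supply = 0, -2, -1): Profit = 7, 5, 6, mean 6.

6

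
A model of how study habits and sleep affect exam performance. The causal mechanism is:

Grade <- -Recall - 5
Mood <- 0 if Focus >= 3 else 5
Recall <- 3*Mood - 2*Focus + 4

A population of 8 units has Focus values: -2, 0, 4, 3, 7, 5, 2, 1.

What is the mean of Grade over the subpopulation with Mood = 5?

E[Grade|Mood=5] averages over only the 4 units with Mood=5 (Focus = -2, 0, 2, 1): Grade = -28, -24, -20, -22, mean -23.5.

-23.5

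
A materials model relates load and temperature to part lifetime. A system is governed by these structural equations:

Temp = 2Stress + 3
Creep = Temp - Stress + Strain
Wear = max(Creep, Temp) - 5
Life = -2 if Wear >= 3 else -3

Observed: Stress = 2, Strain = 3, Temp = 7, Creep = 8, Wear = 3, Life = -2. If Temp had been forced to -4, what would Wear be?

do(Temp=-4) replaces the equation Temp = 2Stress + 3 with the constant Temp = -4.
Creep = Temp - Stress + Strain  [with Temp=-4, Stress=2, Strain=3]  = -3
Wear = max(Creep, Temp) - 5  [with Creep=-3, Temp=-4]  = -8

-8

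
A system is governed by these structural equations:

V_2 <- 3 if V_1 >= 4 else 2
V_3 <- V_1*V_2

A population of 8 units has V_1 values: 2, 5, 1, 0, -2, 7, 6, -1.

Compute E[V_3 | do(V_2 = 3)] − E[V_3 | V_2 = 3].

-11.25

Every unit gets V_2=3 under the intervention. V_3 values become 6, 15, 3, 0, -6, 21, 18, -3; E[V_3|do(V_2=3)] = 6.75.
E[V_3|V_2=3] averages over only the 3 units with V_2=3 (V_1 = 5, 7, 6): V_3 = 15, 21, 18, mean 18.
Difference = 6.75 − 18 = -11.25.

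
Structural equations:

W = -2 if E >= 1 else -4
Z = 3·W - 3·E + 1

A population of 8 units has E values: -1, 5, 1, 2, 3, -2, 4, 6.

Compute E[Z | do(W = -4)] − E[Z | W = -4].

Every unit gets W=-4 under the intervention. Z values become -8, -26, -14, -17, -20, -5, -23, -29; E[Z|do(W=-4)] = -17.75.
Observing W=-4 restricts to units where W's equation naturally yields -4: E ∈ {-1, -2}. In that subpopulation Z = -8, -5, mean -6.5.
Difference = -17.75 − (-6.5) = -11.25.

-11.25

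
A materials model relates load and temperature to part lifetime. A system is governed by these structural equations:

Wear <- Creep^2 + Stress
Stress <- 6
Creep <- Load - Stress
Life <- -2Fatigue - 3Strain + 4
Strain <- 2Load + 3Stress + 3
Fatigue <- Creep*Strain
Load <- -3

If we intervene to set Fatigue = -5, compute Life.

Intervening sets Fatigue = -5 and removes its equation (Fatigue <- Creep*Strain).
Strain = 2Load + 3Stress + 3  [with Load=-3, Stress=6]  = 15
Life = -2Fatigue - 3Strain + 4  [with Fatigue=-5, Strain=15]  = -31

-31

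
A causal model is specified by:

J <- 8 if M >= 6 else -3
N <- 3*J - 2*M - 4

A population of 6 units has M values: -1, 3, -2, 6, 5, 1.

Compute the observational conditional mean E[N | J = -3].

-15.4

E[N|J=-3] averages over only the 5 units with J=-3 (M = -1, 3, -2, 5, 1): N = -11, -19, -9, -23, -15, mean -15.4.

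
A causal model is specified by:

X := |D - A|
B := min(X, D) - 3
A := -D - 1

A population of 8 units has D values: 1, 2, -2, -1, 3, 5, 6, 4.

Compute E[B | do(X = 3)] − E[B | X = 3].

do(X=3) breaks X's dependence on D. With X=3 fixed, B across the units is -2, -1, -5, -4, 0, 0, 0, 0, mean -1.5.
Conditioning on X=3 selects the 2 unit(s) with D ∈ {1, -2}. Their B values: -2, -5. Mean = -3.5.
Difference = -1.5 − (-3.5) = 2.

2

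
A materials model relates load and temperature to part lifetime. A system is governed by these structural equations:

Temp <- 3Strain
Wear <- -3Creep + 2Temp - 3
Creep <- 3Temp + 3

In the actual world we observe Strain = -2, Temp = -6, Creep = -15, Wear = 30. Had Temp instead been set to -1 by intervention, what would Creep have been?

The intervention breaks the incoming arrows to Temp: Temp <- 3Strain no longer applies, and Temp = -1.
Creep = 3Temp + 3  [with Temp=-1]  = 0

0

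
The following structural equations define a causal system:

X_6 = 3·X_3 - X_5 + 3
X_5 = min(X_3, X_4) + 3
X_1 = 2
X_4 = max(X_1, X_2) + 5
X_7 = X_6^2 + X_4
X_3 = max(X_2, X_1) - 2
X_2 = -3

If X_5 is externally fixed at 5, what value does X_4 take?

The intervention breaks the incoming arrows to X_5: X_5 = min(X_3, X_4) + 3 no longer applies, and X_5 = 5.
Since X_4 is not a descendant of the intervened variable, it is unaffected.
X_4 = max(X_1, X_2) + 5  [with X_1=2, X_2=-3]  = 7

7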